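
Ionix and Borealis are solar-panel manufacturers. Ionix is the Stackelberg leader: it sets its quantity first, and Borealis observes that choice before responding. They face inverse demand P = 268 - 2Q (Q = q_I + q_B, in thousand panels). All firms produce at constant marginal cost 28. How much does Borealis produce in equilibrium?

30

The follower Borealis best-responds to any q_I: π_B = (268 - 2Q)q_B - 28q_B.
Follower FOC: 240 - 2q_I - 4q_B = 0, so q_B(q_I) = (240 - 2q_I)/4.
The leader anticipates this reaction. Substituting into P = 268 - 2Q gives P = 148 - q_I, so π_I = (148 - q_I)q_I - 28q_I.
The leader's first-order condition 120 - 2q_I = 0 yields q_I = 60.
Then q_B = (240 - 2·60)/4 = 30.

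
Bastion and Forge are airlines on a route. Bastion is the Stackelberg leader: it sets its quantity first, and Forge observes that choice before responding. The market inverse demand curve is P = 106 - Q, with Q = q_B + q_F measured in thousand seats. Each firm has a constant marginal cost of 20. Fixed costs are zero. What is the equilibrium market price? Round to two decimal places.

41.50

Solve by backward induction. Given q_B, the follower Forge maximises π_F = (106 - q_B - q_F)q_F - 20q_F.
∂π_F/∂q_F = 86 - q_B - 2q_F = 0 gives the reaction function q_F = (86 - q_B)/2.
Bastion substitutes q_F(q_B) into its own profit: π_B = q_B(106 - q_B - (86 - q_B)/2) - 20q_B = (63 - (1/2)q_B)q_B - 20q_B.
Leader FOC: 43 - q_B = 0, so q_B = 43.
Then q_F = (86 - 43)/2 = 43/2.
Total output Q = 129/2, so price P = 106 - 129/2 = 83/2.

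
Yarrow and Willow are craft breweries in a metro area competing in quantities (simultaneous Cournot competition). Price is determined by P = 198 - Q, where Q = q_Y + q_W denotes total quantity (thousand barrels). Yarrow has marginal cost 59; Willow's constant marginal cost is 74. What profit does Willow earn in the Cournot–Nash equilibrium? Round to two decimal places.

1320.11

Yarrow's profit: π_Y = (198 - Q)q_Y - (59q_Y). Setting ∂π_Y/∂q_Y = 0: 139 - 2q_Y - (q_W) = 0.
Willow's first-order condition: 124 - 2q_W - (q_Y) = 0.
Rearranging gives the reaction functions q_Y = (139 - q_W)/2 and q_W = (124 - q_Y)/2.
Solving the pair: q_Y = 154/3, q_W = 109/3.
Price P = 198 - 263/3 = 331/3.
Willow's profit: (331/3 - 74)·(109/3) = 1320.1111.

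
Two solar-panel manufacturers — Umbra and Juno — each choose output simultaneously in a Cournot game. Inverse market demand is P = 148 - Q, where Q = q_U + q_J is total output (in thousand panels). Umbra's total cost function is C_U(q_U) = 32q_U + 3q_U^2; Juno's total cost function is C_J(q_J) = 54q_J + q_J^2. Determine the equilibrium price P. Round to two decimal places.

115.55

Umbra's profit: π_U = (148 - Q)q_U - (32q_U + 3q_U²). Setting ∂π_U/∂q_U = 0: 116 - 8q_U - (q_J) = 0.
Juno's first-order condition: 94 - 4q_J - (q_U) = 0.
Best responses: q_U = (116 - q_J)/8, q_J = (94 - q_U)/4.
Substituting one into the other gives q_U = 370/31 and q_J = 636/31.
Total output Q = 1006/31, so price P = 148 - 1006/31 = 115.5484.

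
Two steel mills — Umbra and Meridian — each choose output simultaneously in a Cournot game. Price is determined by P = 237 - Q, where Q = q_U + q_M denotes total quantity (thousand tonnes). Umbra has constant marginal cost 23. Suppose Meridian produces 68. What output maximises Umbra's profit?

With the rival's output fixed at 68, Umbra's profit is π_U = (237 - 68 - q_U)q_U - (23q_U) = (169 - q_U)q_U - (23q_U).
∂π_U/∂q_U = 146 - 2q_U = 0, so q_U = 73.

73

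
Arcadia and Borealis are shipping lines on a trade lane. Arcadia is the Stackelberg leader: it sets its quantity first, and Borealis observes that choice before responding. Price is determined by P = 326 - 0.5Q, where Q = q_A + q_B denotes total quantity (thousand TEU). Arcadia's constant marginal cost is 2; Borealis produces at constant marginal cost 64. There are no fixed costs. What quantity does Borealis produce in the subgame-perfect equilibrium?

69

Solve by backward induction. Given q_A, the follower Borealis maximises π_B = (326 - (1/2)q_A - (1/2)q_B)q_B - 64q_B.
Follower FOC: 262 - (1/2)q_A - q_B = 0, so q_B(q_A) = (262 - (1/2)q_A).
The leader anticipates this reaction. Substituting into P = 326 - 0.5Q gives P = 195 - (1/4)q_A, so π_A = (195 - (1/4)q_A)q_A - 2q_A.
Leader FOC: 193 - (1/2)q_A = 0, so q_A = 386.
Then q_B = (262 - (1/2)·386) = 69.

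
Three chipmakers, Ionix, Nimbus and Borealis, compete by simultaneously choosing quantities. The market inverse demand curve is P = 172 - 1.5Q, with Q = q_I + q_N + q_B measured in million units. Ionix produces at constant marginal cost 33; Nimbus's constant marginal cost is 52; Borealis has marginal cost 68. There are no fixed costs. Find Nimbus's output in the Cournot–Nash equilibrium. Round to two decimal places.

19.50

Ionix's profit: π_I = (172 - 1.5Q)q_I - (33q_I). Setting ∂π_I/∂q_I = 0: 139 - 3q_I - (3/2)(q_N + q_B) = 0.
Nimbus's first-order condition: 120 - 3q_N - (3/2)(q_I + q_B) = 0.
Borealis's profit: π_B = (172 - 1.5Q)q_B - (68q_B). Setting ∂π_B/∂q_B = 0: 104 - 3q_B - (3/2)(q_I + q_N) = 0.
Adding the 3 conditions: 363 − 3Q − 3Q = 0, i.e. Q = 121/2.
Back-substituting: q_I = (139 − 363/4)/(3/2) = 193/6, q_N = (120 − 363/4)/(3/2) = 39/2, q_B = (104 − 363/4)/(3/2) = 53/6.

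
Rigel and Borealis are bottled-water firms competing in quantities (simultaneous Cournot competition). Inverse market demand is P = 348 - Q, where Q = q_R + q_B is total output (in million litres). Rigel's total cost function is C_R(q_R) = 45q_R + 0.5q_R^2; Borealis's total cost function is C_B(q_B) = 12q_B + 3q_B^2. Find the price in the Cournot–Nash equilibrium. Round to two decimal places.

Rigel's profit: π_R = (348 - Q)q_R - (45q_R + (1/2)q_R²). Setting ∂π_R/∂q_R = 0: 303 - 3q_R - (q_B) = 0.
Borealis's profit: π_B = (348 - Q)q_B - (12q_B + 3q_B²). Setting ∂π_B/∂q_B = 0: 336 - 8q_B - (q_R) = 0.
So q_R = (303 - q_B)/3 and q_B = (336 - q_R)/8.
Substituting one into the other gives q_R = 90.7826 and q_B = 705/23.
Total output Q = 121.4348, so price P = 348 - 121.4348 = 226.5652.

226.57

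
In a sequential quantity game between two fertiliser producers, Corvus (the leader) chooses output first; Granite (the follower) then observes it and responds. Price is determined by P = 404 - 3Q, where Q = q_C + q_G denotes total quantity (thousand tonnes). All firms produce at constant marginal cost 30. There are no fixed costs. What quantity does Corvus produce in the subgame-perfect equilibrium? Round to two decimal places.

Solve by backward induction. Given q_C, the follower Granite maximises π_G = (404 - 3q_C - 3q_G)q_G - 30q_G.
∂π_G/∂q_G = 374 - 3q_C - 6q_G = 0 gives the reaction function q_G = (374 - 3q_C)/6.
Corvus substitutes q_G(q_C) into its own profit: π_C = q_C(404 - 3q_C - (374 - 3q_C)/2) - 30q_C = (217 - (3/2)q_C)q_C - 30q_C.
Maximising: ∂π_C/∂q_C = 187 - 3q_C = 0, giving q_C = 187/3.
Then q_G = (374 - 3·(187/3))/6 = 187/6.

62.33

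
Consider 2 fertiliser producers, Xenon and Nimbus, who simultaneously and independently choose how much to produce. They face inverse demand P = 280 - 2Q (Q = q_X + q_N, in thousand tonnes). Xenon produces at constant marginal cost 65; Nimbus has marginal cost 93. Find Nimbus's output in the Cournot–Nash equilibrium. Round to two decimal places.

Xenon's profit: π_X = (280 - 2Q)q_X - (65q_X). Setting ∂π_X/∂q_X = 0: 215 - 4q_X - 2(q_N) = 0.
Nimbus's first-order condition: 187 - 4q_N - 2(q_X) = 0.
Rearranging gives the reaction functions q_X = (215 - 2q_N)/4 and q_N = (187 - 2q_X)/4.
Solving the pair: q_X = 81/2, q_N = 53/2.

26.50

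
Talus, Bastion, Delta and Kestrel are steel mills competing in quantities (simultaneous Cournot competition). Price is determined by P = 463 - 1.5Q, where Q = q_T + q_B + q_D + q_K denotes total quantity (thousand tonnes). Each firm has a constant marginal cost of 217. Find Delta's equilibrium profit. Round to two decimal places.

1613.76

A representative firm's profit is π_i = q_i(463 - 1.5Q) - 217q_i.
Setting ∂π_i/∂q_i = 0 with rivals' quantities fixed: 246 - 3q_i - (3/2)·Σ_{j≠i} q_j = 0.
By symmetry each firm produces the same amount; substituting Σ_{j≠i} q_j = 3q_i yields q_i = 246/(15/2) = 164/5.
Price P = 463 - (3/2)·(656/5) = 1331/5.
Delta's profit: (1331/5 - 217)·(164/5) = 1613.7600.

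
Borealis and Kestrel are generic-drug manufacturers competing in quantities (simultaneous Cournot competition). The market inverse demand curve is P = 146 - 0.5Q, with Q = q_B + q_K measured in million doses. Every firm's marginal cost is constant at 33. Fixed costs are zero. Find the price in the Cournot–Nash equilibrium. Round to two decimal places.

70.67

Each firm earns π_i = (146 - 0.5Q)q_i - 33q_i.
Setting ∂π_i/∂q_i = 0 with rivals' quantities fixed: 113 - q_i - (1/2)q_j = 0.
By symmetry each firm produces the same amount; substituting q_j = q_i yields q_i = 113/(3/2) = 226/3.
Total output Q = 452/3, so price P = 146 - (1/2)·(452/3) = 212/3.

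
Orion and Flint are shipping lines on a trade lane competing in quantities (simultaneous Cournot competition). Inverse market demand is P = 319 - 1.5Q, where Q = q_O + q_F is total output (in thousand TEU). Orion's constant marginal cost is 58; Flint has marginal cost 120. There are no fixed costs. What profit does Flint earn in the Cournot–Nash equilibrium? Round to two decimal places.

Orion's profit: π_O = (319 - 1.5Q)q_O - (58q_O). Setting ∂π_O/∂q_O = 0: 261 - 3q_O - (3/2)(q_F) = 0.
Flint's profit: π_F = (319 - 1.5Q)q_F - (120q_F). Setting ∂π_F/∂q_F = 0: 199 - 3q_F - (3/2)(q_O) = 0.
So q_O = (261 - (3/2)q_F)/3 and q_F = (199 - (3/2)q_O)/3.
Substituting one into the other gives q_O = 646/9 and q_F = 274/9.
Price P = 319 - (3/2)·(920/9) = 497/3.
Flint's profit: (497/3 - 120)·(274/9) = 1390.2963.

1390.30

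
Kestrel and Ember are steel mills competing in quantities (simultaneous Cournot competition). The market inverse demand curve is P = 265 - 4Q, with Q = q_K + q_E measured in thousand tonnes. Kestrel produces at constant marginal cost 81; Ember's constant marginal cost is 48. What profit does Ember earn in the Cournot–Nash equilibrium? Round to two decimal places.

1736.11

Kestrel's profit: π_K = (265 - 4Q)q_K - (81q_K). Setting ∂π_K/∂q_K = 0: 184 - 8q_K - 4(q_E) = 0.
Ember's profit: π_E = (265 - 4Q)q_E - (48q_E). Setting ∂π_E/∂q_E = 0: 217 - 8q_E - 4(q_K) = 0.
Best responses: q_K = (184 - 4q_E)/8, q_E = (217 - 4q_K)/8.
Solving the pair: q_K = 151/12, q_E = 125/6.
Price P = 265 - 4·(401/12) = 394/3.
Ember's profit: (394/3 - 48)·(125/6) = 1736.1111.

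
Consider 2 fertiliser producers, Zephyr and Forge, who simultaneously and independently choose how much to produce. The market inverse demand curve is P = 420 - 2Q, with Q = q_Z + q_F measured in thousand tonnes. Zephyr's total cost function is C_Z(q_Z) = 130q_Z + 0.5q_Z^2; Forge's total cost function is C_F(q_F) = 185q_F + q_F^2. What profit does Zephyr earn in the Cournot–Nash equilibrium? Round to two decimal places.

Zephyr's profit: π_Z = (420 - 2Q)q_Z - (130q_Z + (1/2)q_Z²). Setting ∂π_Z/∂q_Z = 0: 290 - 5q_Z - 2(q_F) = 0.
Forge's profit: π_F = (420 - 2Q)q_F - (185q_F + q_F²). Setting ∂π_F/∂q_F = 0: 235 - 6q_F - 2(q_Z) = 0.
Rearranging gives the reaction functions q_Z = (290 - 2q_F)/5 and q_F = (235 - 2q_Z)/6.
Substituting one into the other gives q_Z = 635/13 and q_F = 595/26.
Price P = 420 - 2·(1865/26) = 276.5385.
Zephyr's profit: 276.5385·(635/13) - 130·(635/13) - (1/2)(635/13)² = 5964.8669.

5964.87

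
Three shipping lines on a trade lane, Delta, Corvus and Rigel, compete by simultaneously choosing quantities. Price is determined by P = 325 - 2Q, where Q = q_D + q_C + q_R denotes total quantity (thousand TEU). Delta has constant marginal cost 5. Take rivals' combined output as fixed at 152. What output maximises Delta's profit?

With rivals' combined output fixed at 152, Delta's profit is π_D = (325 - 2·152 - 2q_D)q_D - (5q_D) = (21 - 2q_D)q_D - (5q_D).
∂π_D/∂q_D = 16 - 4q_D = 0, so q_D = 4.

4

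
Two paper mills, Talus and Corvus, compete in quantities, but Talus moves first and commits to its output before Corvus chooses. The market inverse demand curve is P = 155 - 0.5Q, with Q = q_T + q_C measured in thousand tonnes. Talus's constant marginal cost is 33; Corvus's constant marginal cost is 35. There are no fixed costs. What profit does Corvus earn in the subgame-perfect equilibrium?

Solve by backward induction. Given q_T, the follower Corvus maximises π_C = (155 - (1/2)q_T - (1/2)q_C)q_C - 35q_C.
Setting the follower's marginal profit to zero, 120 - (1/2)q_T - q_C = 0, i.e. q_C = (120 - (1/2)q_T).
Talus substitutes q_C(q_T) into its own profit: π_T = q_T(155 - (1/2)q_T - (120 - (1/2)q_T)/2) - 33q_T = (95 - (1/4)q_T)q_T - 33q_T.
The leader's first-order condition 62 - (1/2)q_T = 0 yields q_T = 124.
Then q_C = (120 - (1/2)·124) = 58.
Price P = 155 - (1/2)·182 = 64.
Corvus's profit: (64 - 35)·58 = 1682.

1682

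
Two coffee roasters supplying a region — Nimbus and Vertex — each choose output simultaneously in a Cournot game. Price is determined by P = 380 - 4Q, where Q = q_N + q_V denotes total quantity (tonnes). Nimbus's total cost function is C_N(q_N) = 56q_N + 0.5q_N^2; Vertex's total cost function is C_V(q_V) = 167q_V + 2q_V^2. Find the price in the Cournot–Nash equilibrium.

Nimbus's profit: π_N = (380 - 4Q)q_N - (56q_N + (1/2)q_N²). Setting ∂π_N/∂q_N = 0: 324 - 9q_N - 4(q_V) = 0.
Vertex's first-order condition: 213 - 12q_V - 4(q_N) = 0.
Rearranging gives the reaction functions q_N = (324 - 4q_V)/9 and q_V = (213 - 4q_N)/12.
Solving the pair: q_N = 33, q_V = 27/4.
Total output Q = 159/4, so price P = 380 - 4·(159/4) = 221.

221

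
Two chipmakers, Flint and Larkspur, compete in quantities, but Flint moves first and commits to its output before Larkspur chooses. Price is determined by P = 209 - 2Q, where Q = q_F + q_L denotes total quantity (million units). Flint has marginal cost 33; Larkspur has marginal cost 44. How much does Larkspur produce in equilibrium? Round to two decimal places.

17.88

Solve by backward induction. Given q_F, the follower Larkspur maximises π_L = (209 - 2q_F - 2q_L)q_L - 44q_L.
Setting the follower's marginal profit to zero, 165 - 2q_F - 4q_L = 0, i.e. q_L = (165 - 2q_F)/4.
The leader anticipates this reaction. Substituting into P = 209 - 2Q gives P = 253/2 - q_F, so π_F = (253/2 - q_F)q_F - 33q_F.
The leader's first-order condition 187/2 - 2q_F = 0 yields q_F = 187/4.
Then q_L = (165 - 2·(187/4))/4 = 143/8.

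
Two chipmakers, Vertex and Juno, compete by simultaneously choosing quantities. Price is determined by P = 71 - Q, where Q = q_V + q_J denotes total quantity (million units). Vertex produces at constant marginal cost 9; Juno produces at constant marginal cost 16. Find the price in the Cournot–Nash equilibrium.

Vertex's profit: π_V = (71 - Q)q_V - (9q_V). Setting ∂π_V/∂q_V = 0: 62 - 2q_V - (q_J) = 0.
Juno's first-order condition: 55 - 2q_J - (q_V) = 0.
Best responses: q_V = (62 - q_J)/2, q_J = (55 - q_V)/2.
Substituting one into the other gives q_V = 23 and q_J = 16.
Total output Q = 39, so price P = 71 - 39 = 32.

32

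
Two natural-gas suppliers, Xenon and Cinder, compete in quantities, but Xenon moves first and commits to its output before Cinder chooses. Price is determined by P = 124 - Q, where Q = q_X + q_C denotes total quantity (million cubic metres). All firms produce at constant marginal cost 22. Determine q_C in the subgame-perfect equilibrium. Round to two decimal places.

25.50

Solve by backward induction. Given q_X, the follower Cinder maximises π_C = (124 - q_X - q_C)q_C - 22q_C.
Follower FOC: 102 - q_X - 2q_C = 0, so q_C(q_X) = (102 - q_X)/2.
The leader anticipates this reaction. Substituting into P = 124 - Q gives P = 73 - (1/2)q_X, so π_X = (73 - (1/2)q_X)q_X - 22q_X.
Leader FOC: 51 - q_X = 0, so q_X = 51.
Then q_C = (102 - 51)/2 = 51/2.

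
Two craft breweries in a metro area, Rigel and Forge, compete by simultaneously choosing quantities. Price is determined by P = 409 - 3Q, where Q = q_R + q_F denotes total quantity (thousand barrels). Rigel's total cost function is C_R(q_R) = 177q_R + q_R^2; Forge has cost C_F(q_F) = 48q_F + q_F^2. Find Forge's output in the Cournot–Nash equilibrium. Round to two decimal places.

Rigel's profit: π_R = (409 - 3Q)q_R - (177q_R + q_R²). Setting ∂π_R/∂q_R = 0: 232 - 8q_R - 3(q_F) = 0.
Forge's first-order condition: 361 - 8q_F - 3(q_R) = 0.
Best responses: q_R = (232 - 3q_F)/8, q_F = (361 - 3q_R)/8.
Solving the pair: q_R = 773/55, q_F = 39.8545.

39.85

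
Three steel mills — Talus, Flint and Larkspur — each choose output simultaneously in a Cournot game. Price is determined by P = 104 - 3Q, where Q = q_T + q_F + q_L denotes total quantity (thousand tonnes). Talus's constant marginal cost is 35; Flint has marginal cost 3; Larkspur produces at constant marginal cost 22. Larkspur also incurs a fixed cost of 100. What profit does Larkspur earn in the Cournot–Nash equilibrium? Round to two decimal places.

20.33

Talus's profit: π_T = (104 - 3Q)q_T - (35q_T). Setting ∂π_T/∂q_T = 0: 69 - 6q_T - 3(q_F + q_L) = 0.
Flint's profit: π_F = (104 - 3Q)q_F - (3q_F). Setting ∂π_F/∂q_F = 0: 101 - 6q_F - 3(q_T + q_L) = 0.
Larkspur's first-order condition: 82 - 6q_L - 3(q_T + q_F) = 0.
Summing all 3 equations gives 252 − 12Q = 0, hence Q = 21.
Back-substituting: q_T = (69 − 63)/3 = 2, q_F = (101 − 63)/3 = 38/3, q_L = (82 − 63)/3 = 19/3.
Price P = 104 - 3·21 = 41.
Larkspur's profit: (41 - 22)·(19/3) - 100 = 61/3.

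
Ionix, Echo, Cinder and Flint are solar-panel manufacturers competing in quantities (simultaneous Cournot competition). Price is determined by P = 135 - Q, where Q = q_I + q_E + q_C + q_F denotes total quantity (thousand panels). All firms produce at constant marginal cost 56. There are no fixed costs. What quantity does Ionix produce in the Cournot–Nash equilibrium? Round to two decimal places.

15.80

Each firm earns π_i = (135 - Q)q_i - 56q_i.
Setting ∂π_i/∂q_i = 0 with rivals' quantities fixed: 79 - 2q_i - Σ_{j≠i} q_j = 0.
By symmetry each firm produces the same amount; substituting Σ_{j≠i} q_j = 3q_i yields q_i = 79/5.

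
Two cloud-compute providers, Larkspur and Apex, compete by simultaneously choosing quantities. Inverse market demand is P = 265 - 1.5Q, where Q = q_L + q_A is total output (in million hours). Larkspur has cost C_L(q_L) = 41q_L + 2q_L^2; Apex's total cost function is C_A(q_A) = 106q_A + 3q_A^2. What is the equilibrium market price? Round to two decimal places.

201.93

Larkspur's profit: π_L = (265 - 1.5Q)q_L - (41q_L + 2q_L²). Setting ∂π_L/∂q_L = 0: 224 - 7q_L - (3/2)(q_A) = 0.
Apex's profit: π_A = (265 - 1.5Q)q_A - (106q_A + 3q_A²). Setting ∂π_A/∂q_A = 0: 159 - 9q_A - (3/2)(q_L) = 0.
Best responses: q_L = (224 - (3/2)q_A)/7, q_A = (159 - (3/2)q_L)/9.
Solving the pair: q_L = 790/27, q_A = 1036/81.
Total output Q = 42.0494, so price P = 265 - (3/2)·42.0494 = 201.9259.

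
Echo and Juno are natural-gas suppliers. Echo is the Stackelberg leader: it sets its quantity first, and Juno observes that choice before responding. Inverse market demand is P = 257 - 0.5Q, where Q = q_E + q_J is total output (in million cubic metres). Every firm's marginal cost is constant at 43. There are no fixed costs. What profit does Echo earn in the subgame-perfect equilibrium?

11449

The follower Juno best-responds to any q_E: π_J = (257 - 0.5Q)q_J - 43q_J.
Setting the follower's marginal profit to zero, 214 - (1/2)q_E - q_J = 0, i.e. q_J = (214 - (1/2)q_E).
Echo substitutes q_J(q_E) into its own profit: π_E = q_E(257 - (1/2)q_E - (214 - (1/2)q_E)/2) - 43q_E = (150 - (1/4)q_E)q_E - 43q_E.
Leader FOC: 107 - (1/2)q_E = 0, so q_E = 214.
Then q_J = (214 - (1/2)·214) = 107.
Price P = 257 - (1/2)·321 = 193/2.
Echo's profit: (193/2 - 43)·214 = 11449.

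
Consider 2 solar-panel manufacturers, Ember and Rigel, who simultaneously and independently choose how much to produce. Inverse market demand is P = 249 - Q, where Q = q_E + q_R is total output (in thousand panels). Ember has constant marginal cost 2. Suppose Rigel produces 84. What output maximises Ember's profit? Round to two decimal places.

81.50

With the rival's output fixed at 84, Ember's profit is π_E = (249 - 84 - q_E)q_E - (2q_E) = (165 - q_E)q_E - (2q_E).
∂π_E/∂q_E = 163 - 2q_E = 0, so q_E = 163/2.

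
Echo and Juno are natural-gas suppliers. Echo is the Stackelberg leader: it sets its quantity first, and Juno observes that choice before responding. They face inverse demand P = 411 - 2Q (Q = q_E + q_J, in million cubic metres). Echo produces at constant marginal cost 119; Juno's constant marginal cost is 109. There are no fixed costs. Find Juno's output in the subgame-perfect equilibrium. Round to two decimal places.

Solve by backward induction. Given q_E, the follower Juno maximises π_J = (411 - 2q_E - 2q_J)q_J - 109q_J.
Follower FOC: 302 - 2q_E - 4q_J = 0, so q_J(q_E) = (302 - 2q_E)/4.
The leader anticipates this reaction. Substituting into P = 411 - 2Q gives P = 260 - q_E, so π_E = (260 - q_E)q_E - 119q_E.
Leader FOC: 141 - 2q_E = 0, so q_E = 141/2.
Then q_J = (302 - 2·(141/2))/4 = 161/4.

40.25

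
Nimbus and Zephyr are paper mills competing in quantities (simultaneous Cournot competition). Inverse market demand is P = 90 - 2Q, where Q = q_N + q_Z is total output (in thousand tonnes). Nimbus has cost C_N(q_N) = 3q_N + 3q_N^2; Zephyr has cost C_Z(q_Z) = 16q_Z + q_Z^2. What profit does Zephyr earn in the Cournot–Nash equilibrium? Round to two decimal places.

306.46

Nimbus's profit: π_N = (90 - 2Q)q_N - (3q_N + 3q_N²). Setting ∂π_N/∂q_N = 0: 87 - 10q_N - 2(q_Z) = 0.
Zephyr's profit: π_Z = (90 - 2Q)q_Z - (16q_Z + q_Z²). Setting ∂π_Z/∂q_Z = 0: 74 - 6q_Z - 2(q_N) = 0.
So q_N = (87 - 2q_Z)/10 and q_Z = (74 - 2q_N)/6.
Substituting one into the other gives q_N = 187/28 and q_Z = 283/28.
Price P = 90 - 2·(235/14) = 395/7.
Zephyr's profit: (395/7)·(283/28) - 16·(283/28) - (283/28)² = 306.4630.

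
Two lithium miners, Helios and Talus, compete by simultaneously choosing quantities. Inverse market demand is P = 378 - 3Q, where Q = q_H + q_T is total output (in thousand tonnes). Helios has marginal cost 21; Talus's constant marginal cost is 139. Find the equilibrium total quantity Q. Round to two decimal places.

66.22

Helios's profit: π_H = (378 - 3Q)q_H - (21q_H). Setting ∂π_H/∂q_H = 0: 357 - 6q_H - 3(q_T) = 0.
Talus's profit: π_T = (378 - 3Q)q_T - (139q_T). Setting ∂π_T/∂q_T = 0: 239 - 6q_T - 3(q_H) = 0.
Best responses: q_H = (357 - 3q_T)/6, q_T = (239 - 3q_H)/6.
Substituting one into the other gives q_H = 475/9 and q_T = 121/9.
Total output Q = 475/9 + 121/9 = 596/9.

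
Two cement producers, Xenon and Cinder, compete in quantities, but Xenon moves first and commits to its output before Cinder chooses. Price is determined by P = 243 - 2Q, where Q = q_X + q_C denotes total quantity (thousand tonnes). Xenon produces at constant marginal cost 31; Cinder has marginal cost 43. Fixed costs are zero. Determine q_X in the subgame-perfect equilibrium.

Solve by backward induction. Given q_X, the follower Cinder maximises π_C = (243 - 2q_X - 2q_C)q_C - 43q_C.
Setting the follower's marginal profit to zero, 200 - 2q_X - 4q_C = 0, i.e. q_C = (200 - 2q_X)/4.
The leader anticipates this reaction. Substituting into P = 243 - 2Q gives P = 143 - q_X, so π_X = (143 - q_X)q_X - 31q_X.
Leader FOC: 112 - 2q_X = 0, so q_X = 56.
Then q_C = (200 - 2·56)/4 = 22.

56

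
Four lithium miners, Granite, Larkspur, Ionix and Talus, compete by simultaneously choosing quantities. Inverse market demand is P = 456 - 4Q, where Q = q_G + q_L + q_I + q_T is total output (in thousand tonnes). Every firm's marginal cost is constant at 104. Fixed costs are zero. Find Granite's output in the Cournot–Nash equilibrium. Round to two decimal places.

17.60

Each firm earns π_i = (456 - 4Q)q_i - 104q_i.
First-order condition (treating rivals' output as given): 352 - 8q_i - 4·Σ_{j≠i} q_j = 0.
By symmetry each firm produces the same amount; substituting Σ_{j≠i} q_j = 3q_i yields q_i = 352/20 = 88/5.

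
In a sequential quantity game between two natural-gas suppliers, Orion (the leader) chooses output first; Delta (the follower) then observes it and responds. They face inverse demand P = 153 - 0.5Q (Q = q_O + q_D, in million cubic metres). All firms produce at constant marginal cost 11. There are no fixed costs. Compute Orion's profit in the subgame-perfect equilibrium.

Solve by backward induction. Given q_O, the follower Delta maximises π_D = (153 - (1/2)q_O - (1/2)q_D)q_D - 11q_D.
Follower FOC: 142 - (1/2)q_O - q_D = 0, so q_D(q_O) = (142 - (1/2)q_O).
The leader anticipates this reaction. Substituting into P = 153 - 0.5Q gives P = 82 - (1/4)q_O, so π_O = (82 - (1/4)q_O)q_O - 11q_O.
Maximising: ∂π_O/∂q_O = 71 - (1/2)q_O = 0, giving q_O = 142.
Then q_D = (142 - (1/2)·142) = 71.
Price P = 153 - (1/2)·213 = 93/2.
Orion's profit: (93/2 - 11)·142 = 5041.

5041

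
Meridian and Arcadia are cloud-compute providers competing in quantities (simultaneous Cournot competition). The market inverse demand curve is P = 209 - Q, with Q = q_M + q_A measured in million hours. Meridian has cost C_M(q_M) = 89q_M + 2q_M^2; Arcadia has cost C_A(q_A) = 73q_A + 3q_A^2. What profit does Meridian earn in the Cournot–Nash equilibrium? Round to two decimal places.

Meridian's profit: π_M = (209 - Q)q_M - (89q_M + 2q_M²). Setting ∂π_M/∂q_M = 0: 120 - 6q_M - (q_A) = 0.
Arcadia's profit: π_A = (209 - Q)q_A - (73q_A + 3q_A²). Setting ∂π_A/∂q_A = 0: 136 - 8q_A - (q_M) = 0.
Rearranging gives the reaction functions q_M = (120 - q_A)/6 and q_A = (136 - q_M)/8.
Solving the pair: q_M = 824/47, q_A = 696/47.
Price P = 209 - 1520/47 = 176.6596.
Meridian's profit: 176.6596·(824/47) - 89·(824/47) - 2(824/47)² = 922.1041.

922.10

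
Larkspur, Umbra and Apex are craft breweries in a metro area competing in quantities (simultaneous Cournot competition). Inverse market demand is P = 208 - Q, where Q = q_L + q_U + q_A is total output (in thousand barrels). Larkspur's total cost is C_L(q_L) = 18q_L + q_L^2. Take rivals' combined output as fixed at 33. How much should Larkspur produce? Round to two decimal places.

With rivals' combined output fixed at 33, Larkspur's profit is π_L = (208 - 33 - q_L)q_L - (18q_L + q_L²) = (175 - q_L)q_L - (18q_L + q_L²).
∂π_L/∂q_L = 157 - 4q_L = 0, so q_L = 157/4.

39.25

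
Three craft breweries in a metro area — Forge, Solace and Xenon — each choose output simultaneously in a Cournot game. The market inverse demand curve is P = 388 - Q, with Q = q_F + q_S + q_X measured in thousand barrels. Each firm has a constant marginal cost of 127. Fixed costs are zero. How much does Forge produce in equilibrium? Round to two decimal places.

Each firm earns π_i = (388 - Q)q_i - 127q_i.
First-order condition (treating rivals' output as given): 261 - 2q_i - Σ_{j≠i} q_j = 0.
By symmetry each firm produces the same amount; substituting Σ_{j≠i} q_j = 2q_i yields q_i = 261/4.

65.25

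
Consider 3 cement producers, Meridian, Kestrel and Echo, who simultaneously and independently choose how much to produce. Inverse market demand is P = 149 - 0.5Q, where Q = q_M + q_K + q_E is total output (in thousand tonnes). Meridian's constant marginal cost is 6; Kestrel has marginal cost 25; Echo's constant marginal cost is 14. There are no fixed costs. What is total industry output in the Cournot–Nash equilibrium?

Meridian's profit: π_M = (149 - 0.5Q)q_M - (6q_M). Setting ∂π_M/∂q_M = 0: 143 - q_M - (1/2)(q_K + q_E) = 0.
Kestrel's first-order condition: 124 - q_K - (1/2)(q_M + q_E) = 0.
Echo's profit: π_E = (149 - 0.5Q)q_E - (14q_E). Setting ∂π_E/∂q_E = 0: 135 - q_E - (1/2)(q_M + q_K) = 0.
Adding the 3 first-order conditions: 402 − 2Q = 0, so Q = 201.
Back-substituting: q_M = (143 − 201/2)/(1/2) = 85, q_K = (124 − 201/2)/(1/2) = 47, q_E = (135 − 201/2)/(1/2) = 69.
Total output Q = 85 + 47 + 69 = 201.

201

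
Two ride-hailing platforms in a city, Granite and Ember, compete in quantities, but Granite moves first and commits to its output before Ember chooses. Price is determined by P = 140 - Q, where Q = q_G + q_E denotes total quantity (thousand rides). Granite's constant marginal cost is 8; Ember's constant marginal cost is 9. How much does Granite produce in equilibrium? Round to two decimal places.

The follower Ember best-responds to any q_G: π_E = (140 - Q)q_E - 9q_E.
Setting the follower's marginal profit to zero, 131 - q_G - 2q_E = 0, i.e. q_E = (131 - q_G)/2.
The leader anticipates this reaction. Substituting into P = 140 - Q gives P = 149/2 - (1/2)q_G, so π_G = (149/2 - (1/2)q_G)q_G - 8q_G.
Maximising: ∂π_G/∂q_G = 133/2 - q_G = 0, giving q_G = 133/2.
Then q_E = (131 - 133/2)/2 = 129/4.

66.50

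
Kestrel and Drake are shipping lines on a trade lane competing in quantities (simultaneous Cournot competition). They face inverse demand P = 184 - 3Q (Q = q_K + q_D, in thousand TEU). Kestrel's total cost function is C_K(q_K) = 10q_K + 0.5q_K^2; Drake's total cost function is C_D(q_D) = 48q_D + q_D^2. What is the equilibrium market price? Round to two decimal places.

Kestrel's profit: π_K = (184 - 3Q)q_K - (10q_K + (1/2)q_K²). Setting ∂π_K/∂q_K = 0: 174 - 7q_K - 3(q_D) = 0.
Drake's first-order condition: 136 - 8q_D - 3(q_K) = 0.
Rearranging gives the reaction functions q_K = (174 - 3q_D)/7 and q_D = (136 - 3q_K)/8.
Solving the pair: q_K = 984/47, q_D = 430/47.
Total output Q = 1414/47, so price P = 184 - 3·(1414/47) = 93.7447.

93.74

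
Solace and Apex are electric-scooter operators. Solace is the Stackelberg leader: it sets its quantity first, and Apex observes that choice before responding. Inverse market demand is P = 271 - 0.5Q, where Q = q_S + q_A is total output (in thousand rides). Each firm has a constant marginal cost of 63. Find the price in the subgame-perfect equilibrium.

The follower Apex best-responds to any q_S: π_A = (271 - 0.5Q)q_A - 63q_A.
Setting the follower's marginal profit to zero, 208 - (1/2)q_S - q_A = 0, i.e. q_A = (208 - (1/2)q_S).
The leader anticipates this reaction. Substituting into P = 271 - 0.5Q gives P = 167 - (1/4)q_S, so π_S = (167 - (1/4)q_S)q_S - 63q_S.
Leader FOC: 104 - (1/2)q_S = 0, so q_S = 208.
Then q_A = (208 - (1/2)·208) = 104.
Total output Q = 312, so price P = 271 - (1/2)·312 = 115.

115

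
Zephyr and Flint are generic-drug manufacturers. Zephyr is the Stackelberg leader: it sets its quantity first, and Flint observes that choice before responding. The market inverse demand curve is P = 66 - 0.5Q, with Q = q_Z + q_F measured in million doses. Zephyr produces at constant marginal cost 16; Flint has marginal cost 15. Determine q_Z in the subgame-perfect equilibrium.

49

The follower Flint best-responds to any q_Z: π_F = (66 - 0.5Q)q_F - 15q_F.
Follower FOC: 51 - (1/2)q_Z - q_F = 0, so q_F(q_Z) = (51 - (1/2)q_Z).
The leader anticipates this reaction. Substituting into P = 66 - 0.5Q gives P = 81/2 - (1/4)q_Z, so π_Z = (81/2 - (1/4)q_Z)q_Z - 16q_Z.
Leader FOC: 49/2 - (1/2)q_Z = 0, so q_Z = 49.
Then q_F = (51 - (1/2)·49) = 53/2.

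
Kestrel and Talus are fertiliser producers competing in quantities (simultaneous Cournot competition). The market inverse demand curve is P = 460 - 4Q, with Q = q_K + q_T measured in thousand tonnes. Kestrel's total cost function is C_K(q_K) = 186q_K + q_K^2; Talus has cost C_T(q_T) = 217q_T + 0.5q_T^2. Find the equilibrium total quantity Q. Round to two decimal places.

38.22

Kestrel's profit: π_K = (460 - 4Q)q_K - (186q_K + q_K²). Setting ∂π_K/∂q_K = 0: 274 - 10q_K - 4(q_T) = 0.
Talus's first-order condition: 243 - 9q_T - 4(q_K) = 0.
So q_K = (274 - 4q_T)/10 and q_T = (243 - 4q_K)/9.
Substituting one into the other gives q_K = 747/37 and q_T = 667/37.
Total output Q = 747/37 + 667/37 = 1414/37.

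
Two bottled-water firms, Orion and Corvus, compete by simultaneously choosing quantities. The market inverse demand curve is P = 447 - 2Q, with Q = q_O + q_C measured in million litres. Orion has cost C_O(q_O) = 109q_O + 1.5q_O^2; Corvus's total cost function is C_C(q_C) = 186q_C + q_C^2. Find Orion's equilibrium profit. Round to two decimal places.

Orion's profit: π_O = (447 - 2Q)q_O - (109q_O + (3/2)q_O²). Setting ∂π_O/∂q_O = 0: 338 - 7q_O - 2(q_C) = 0.
Corvus's profit: π_C = (447 - 2Q)q_C - (186q_C + q_C²). Setting ∂π_C/∂q_C = 0: 261 - 6q_C - 2(q_O) = 0.
Rearranging gives the reaction functions q_O = (338 - 2q_C)/7 and q_C = (261 - 2q_O)/6.
Solving the pair: q_O = 753/19, q_C = 1151/38.
Price P = 447 - 2·69.9211 = 307.1579.
Orion's profit: 307.1579·(753/19) - 109·(753/19) - (3/2)(753/19)² = 5497.3172.

5497.32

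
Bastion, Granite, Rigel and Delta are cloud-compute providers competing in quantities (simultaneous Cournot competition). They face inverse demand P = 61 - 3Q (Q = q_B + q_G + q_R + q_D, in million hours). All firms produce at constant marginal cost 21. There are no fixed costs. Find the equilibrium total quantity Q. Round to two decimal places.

A representative firm's profit is π_i = q_i(61 - 3Q) - 21q_i.
Setting ∂π_i/∂q_i = 0 with rivals' quantities fixed: 40 - 6q_i - 3·Σ_{j≠i} q_j = 0.
With identical firms every q_j equals q_i, so Σ_{j≠i} q_j = 3q_i and 40 = 15q_i, giving q_i = 8/3.
Total output Q = 8/3 + 8/3 + 8/3 + 8/3 = 32/3.

10.67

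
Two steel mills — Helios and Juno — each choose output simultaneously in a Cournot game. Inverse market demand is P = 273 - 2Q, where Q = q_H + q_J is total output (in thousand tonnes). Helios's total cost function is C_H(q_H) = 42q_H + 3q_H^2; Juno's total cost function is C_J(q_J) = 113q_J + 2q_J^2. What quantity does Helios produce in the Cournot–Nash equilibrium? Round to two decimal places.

20.11

Helios's profit: π_H = (273 - 2Q)q_H - (42q_H + 3q_H²). Setting ∂π_H/∂q_H = 0: 231 - 10q_H - 2(q_J) = 0.
Juno's first-order condition: 160 - 8q_J - 2(q_H) = 0.
So q_H = (231 - 2q_J)/10 and q_J = (160 - 2q_H)/8.
Solving the pair: q_H = 382/19, q_J = 569/38.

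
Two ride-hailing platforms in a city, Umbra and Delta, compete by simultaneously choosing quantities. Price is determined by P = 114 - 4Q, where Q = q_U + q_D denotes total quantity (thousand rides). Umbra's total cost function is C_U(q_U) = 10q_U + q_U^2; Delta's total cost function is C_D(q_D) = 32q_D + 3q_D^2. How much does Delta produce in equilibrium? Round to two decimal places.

3.26

Umbra's profit: π_U = (114 - 4Q)q_U - (10q_U + q_U²). Setting ∂π_U/∂q_U = 0: 104 - 10q_U - 4(q_D) = 0.
Delta's first-order condition: 82 - 14q_D - 4(q_U) = 0.
Rearranging gives the reaction functions q_U = (104 - 4q_D)/10 and q_D = (82 - 4q_U)/14.
Solving the pair: q_U = 282/31, q_D = 101/31.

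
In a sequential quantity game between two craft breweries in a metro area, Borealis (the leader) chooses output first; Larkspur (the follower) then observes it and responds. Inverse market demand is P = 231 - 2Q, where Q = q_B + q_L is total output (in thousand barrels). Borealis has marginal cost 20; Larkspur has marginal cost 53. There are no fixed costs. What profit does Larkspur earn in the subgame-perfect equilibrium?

392

The follower Larkspur best-responds to any q_B: π_L = (231 - 2Q)q_L - 53q_L.
Setting the follower's marginal profit to zero, 178 - 2q_B - 4q_L = 0, i.e. q_L = (178 - 2q_B)/4.
Borealis substitutes q_L(q_B) into its own profit: π_B = q_B(231 - 2q_B - (178 - 2q_B)/2) - 20q_B = (142 - q_B)q_B - 20q_B.
Leader FOC: 122 - 2q_B = 0, so q_B = 61.
Then q_L = (178 - 2·61)/4 = 14.
Price P = 231 - 2·75 = 81.
Larkspur's profit: (81 - 53)·14 = 392.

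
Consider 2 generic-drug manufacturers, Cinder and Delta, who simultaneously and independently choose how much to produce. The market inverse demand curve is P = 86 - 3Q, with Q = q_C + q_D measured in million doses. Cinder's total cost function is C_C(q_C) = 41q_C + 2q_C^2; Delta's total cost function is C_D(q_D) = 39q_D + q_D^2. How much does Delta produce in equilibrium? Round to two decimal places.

Cinder's profit: π_C = (86 - 3Q)q_C - (41q_C + 2q_C²). Setting ∂π_C/∂q_C = 0: 45 - 10q_C - 3(q_D) = 0.
Delta's first-order condition: 47 - 8q_D - 3(q_C) = 0.
Best responses: q_C = (45 - 3q_D)/10, q_D = (47 - 3q_C)/8.
Solving the pair: q_C = 219/71, q_D = 335/71.

4.72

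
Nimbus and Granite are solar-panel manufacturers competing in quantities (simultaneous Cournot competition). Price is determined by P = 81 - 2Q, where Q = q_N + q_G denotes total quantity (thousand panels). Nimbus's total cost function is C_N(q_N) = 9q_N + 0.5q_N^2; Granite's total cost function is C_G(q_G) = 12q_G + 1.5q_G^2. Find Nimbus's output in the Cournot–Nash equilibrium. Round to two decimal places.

Nimbus's profit: π_N = (81 - 2Q)q_N - (9q_N + (1/2)q_N²). Setting ∂π_N/∂q_N = 0: 72 - 5q_N - 2(q_G) = 0.
Granite's first-order condition: 69 - 7q_G - 2(q_N) = 0.
So q_N = (72 - 2q_G)/5 and q_G = (69 - 2q_N)/7.
Solving the pair: q_N = 366/31, q_G = 201/31.

11.81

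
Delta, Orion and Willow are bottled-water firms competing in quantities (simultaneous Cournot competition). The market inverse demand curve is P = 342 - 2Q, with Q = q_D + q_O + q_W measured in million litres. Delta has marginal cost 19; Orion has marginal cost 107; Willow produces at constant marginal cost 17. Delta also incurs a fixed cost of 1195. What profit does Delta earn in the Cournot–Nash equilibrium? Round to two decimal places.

Delta's profit: π_D = (342 - 2Q)q_D - (19q_D). Setting ∂π_D/∂q_D = 0: 323 - 4q_D - 2(q_O + q_W) = 0.
Orion's profit: π_O = (342 - 2Q)q_O - (107q_O). Setting ∂π_O/∂q_O = 0: 235 - 4q_O - 2(q_D + q_W) = 0.
Willow's first-order condition: 325 - 4q_W - 2(q_D + q_O) = 0.
Adding the 3 conditions: 883 − 4Q − 4Q = 0, i.e. Q = 883/8.
Back-substituting: q_D = (323 − 883/4)/2 = 409/8, q_O = (235 − 883/4)/2 = 57/8, q_W = (325 − 883/4)/2 = 417/8.
Price P = 342 - 2·(883/8) = 485/4.
Delta's profit: (485/4 - 19)·(409/8) - 1195 = 4032.5313.

4032.53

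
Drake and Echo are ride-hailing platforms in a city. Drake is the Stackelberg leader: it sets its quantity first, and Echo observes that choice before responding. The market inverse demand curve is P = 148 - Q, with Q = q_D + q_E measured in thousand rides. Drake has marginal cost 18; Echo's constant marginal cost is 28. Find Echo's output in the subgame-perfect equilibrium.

Solve by backward induction. Given q_D, the follower Echo maximises π_E = (148 - q_D - q_E)q_E - 28q_E.
Setting the follower's marginal profit to zero, 120 - q_D - 2q_E = 0, i.e. q_E = (120 - q_D)/2.
Drake substitutes q_E(q_D) into its own profit: π_D = q_D(148 - q_D - (120 - q_D)/2) - 18q_D = (88 - (1/2)q_D)q_D - 18q_D.
Maximising: ∂π_D/∂q_D = 70 - q_D = 0, giving q_D = 70.
Then q_E = (120 - 70)/2 = 25.

25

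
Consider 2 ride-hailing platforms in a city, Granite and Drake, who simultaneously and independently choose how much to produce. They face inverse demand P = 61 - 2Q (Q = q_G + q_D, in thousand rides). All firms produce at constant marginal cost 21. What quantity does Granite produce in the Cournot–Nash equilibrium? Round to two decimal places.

6.67

Each firm earns π_i = (61 - 2Q)q_i - 21q_i.
First-order condition (treating rivals' output as given): 40 - 4q_i - 2q_j = 0.
By symmetry each firm produces the same amount; substituting q_j = q_i yields q_i = 40/6 = 20/3.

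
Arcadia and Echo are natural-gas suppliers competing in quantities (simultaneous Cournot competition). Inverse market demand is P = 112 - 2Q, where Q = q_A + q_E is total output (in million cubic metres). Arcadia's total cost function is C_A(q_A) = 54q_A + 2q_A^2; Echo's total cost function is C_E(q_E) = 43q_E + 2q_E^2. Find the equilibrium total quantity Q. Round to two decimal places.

Arcadia's profit: π_A = (112 - 2Q)q_A - (54q_A + 2q_A²). Setting ∂π_A/∂q_A = 0: 58 - 8q_A - 2(q_E) = 0.
Echo's profit: π_E = (112 - 2Q)q_E - (43q_E + 2q_E²). Setting ∂π_E/∂q_E = 0: 69 - 8q_E - 2(q_A) = 0.
So q_A = (58 - 2q_E)/8 and q_E = (69 - 2q_A)/8.
Solving the pair: q_A = 163/30, q_E = 109/15.
Total output Q = 163/30 + 109/15 = 127/10.

12.70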